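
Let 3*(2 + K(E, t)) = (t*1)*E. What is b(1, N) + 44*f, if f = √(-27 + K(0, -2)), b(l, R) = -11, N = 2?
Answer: -11 + 44*I*√29 ≈ -11.0 + 236.95*I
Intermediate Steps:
K(E, t) = -2 + E*t/3 (K(E, t) = -2 + ((t*1)*E)/3 = -2 + (t*E)/3 = -2 + (E*t)/3 = -2 + E*t/3)
f = I*√29 (f = √(-27 + (-2 + (⅓)*0*(-2))) = √(-27 + (-2 + 0)) = √(-27 - 2) = √(-29) = I*√29 ≈ 5.3852*I)
b(1, N) + 44*f = -11 + 44*(I*√29) = -11 + 44*I*√29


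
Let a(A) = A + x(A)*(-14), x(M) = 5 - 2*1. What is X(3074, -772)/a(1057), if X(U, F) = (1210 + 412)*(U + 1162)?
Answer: 6870792/1015 ≈ 6769.3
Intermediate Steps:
x(M) = 3 (x(M) = 5 - 2 = 3)
X(U, F) = 1884764 + 1622*U (X(U, F) = 1622*(1162 + U) = 1884764 + 1622*U)
a(A) = -42 + A (a(A) = A + 3*(-14) = A - 42 = -42 + A)
X(3074, -772)/a(1057) = (1884764 + 1622*3074)/(-42 + 1057) = (1884764 + 4986028)/1015 = 6870792*(1/1015) = 6870792/1015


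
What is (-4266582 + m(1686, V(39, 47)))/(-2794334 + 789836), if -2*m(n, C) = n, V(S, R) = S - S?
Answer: 1422475/668166 ≈ 2.1289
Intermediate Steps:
V(S, R) = 0
m(n, C) = -n/2
(-4266582 + m(1686, V(39, 47)))/(-2794334 + 789836) = (-4266582 - ½*1686)/(-2794334 + 789836) = (-4266582 - 843)/(-2004498) = -4267425*(-1/2004498) = 1422475/668166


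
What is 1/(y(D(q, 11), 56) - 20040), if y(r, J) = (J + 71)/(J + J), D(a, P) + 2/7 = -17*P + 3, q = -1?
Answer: -112/2244353 ≈ -4.9903e-5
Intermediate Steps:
D(a, P) = 19/7 - 17*P (D(a, P) = -2/7 + (-17*P + 3) = -2/7 + (3 - 17*P) = 19/7 - 17*P)
y(r, J) = (71 + J)/(2*J) (y(r, J) = (71 + J)/((2*J)) = (71 + J)*(1/(2*J)) = (71 + J)/(2*J))
1/(y(D(q, 11), 56) - 20040) = 1/((½)*(71 + 56)/56 - 20040) = 1/((½)*(1/56)*127 - 20040) = 1/(127/112 - 20040) = 1/(-2244353/112) = -112/2244353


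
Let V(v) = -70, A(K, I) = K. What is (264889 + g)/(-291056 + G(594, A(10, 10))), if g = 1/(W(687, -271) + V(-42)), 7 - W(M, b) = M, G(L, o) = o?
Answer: -198666749/218284500 ≈ -0.91013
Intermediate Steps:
W(M, b) = 7 - M
g = -1/750 (g = 1/((7 - 1*687) - 70) = 1/((7 - 687) - 70) = 1/(-680 - 70) = 1/(-750) = -1/750 ≈ -0.0013333)
(264889 + g)/(-291056 + G(594, A(10, 10))) = (264889 - 1/750)/(-291056 + 10) = (198666749/750)/(-291046) = (198666749/750)*(-1/291046) = -198666749/218284500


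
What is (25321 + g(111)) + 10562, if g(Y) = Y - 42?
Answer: 35952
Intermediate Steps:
g(Y) = -42 + Y
(25321 + g(111)) + 10562 = (25321 + (-42 + 111)) + 10562 = (25321 + 69) + 10562 = 25390 + 10562 = 35952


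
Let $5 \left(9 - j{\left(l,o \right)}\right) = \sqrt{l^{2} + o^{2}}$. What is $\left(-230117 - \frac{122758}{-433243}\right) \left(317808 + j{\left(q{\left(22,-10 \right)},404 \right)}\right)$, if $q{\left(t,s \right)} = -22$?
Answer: $- \frac{31685228770442841}{433243} + \frac{199392913346 \sqrt{1637}}{433243} \approx -7.3116 \cdot 10^{10}$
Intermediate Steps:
$j{\left(l,o \right)} = 9 - \frac{\sqrt{l^{2} + o^{2}}}{5}$
$\left(-230117 - \frac{122758}{-433243}\right) \left(317808 + j{\left(q{\left(22,-10 \right)},404 \right)}\right) = \left(-230117 - \frac{122758}{-433243}\right) \left(317808 + \left(9 - \frac{\sqrt{\left(-22\right)^{2} + 404^{2}}}{5}\right)\right) = \left(-230117 - - \frac{122758}{433243}\right) \left(317808 + \left(9 - \frac{\sqrt{484 + 163216}}{5}\right)\right) = \left(-230117 + \frac{122758}{433243}\right) \left(317808 + \left(9 - \frac{\sqrt{163700}}{5}\right)\right) = - \frac{99696456673 \left(317808 + \left(9 - \frac{10 \sqrt{1637}}{5}\right)\right)}{433243} = - \frac{99696456673 \left(317808 + \left(9 - 2 \sqrt{1637}\right)\right)}{433243} = - \frac{99696456673 \left(317817 - 2 \sqrt{1637}\right)}{433243} = - \frac{31685228770442841}{433243} + \frac{199392913346 \sqrt{1637}}{433243}$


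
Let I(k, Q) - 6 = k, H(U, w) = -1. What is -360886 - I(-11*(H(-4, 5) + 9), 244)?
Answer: -360804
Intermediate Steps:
I(k, Q) = 6 + k
-360886 - I(-11*(H(-4, 5) + 9), 244) = -360886 - (6 - 11*(-1 + 9)) = -360886 - (6 - 11*8) = -360886 - (6 - 88) = -360886 - 1*(-82) = -360886 + 82 = -360804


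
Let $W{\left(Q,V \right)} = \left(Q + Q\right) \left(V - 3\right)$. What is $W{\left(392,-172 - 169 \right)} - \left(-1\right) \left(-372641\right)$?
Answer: $-642337$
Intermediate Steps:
$W{\left(Q,V \right)} = 2 Q \left(-3 + V\right)$
$W{\left(392,-172 - 169 \right)} - \left(-1\right) \left(-372641\right) = 2 \cdot 392 \left(-3 - 341\right) - \left(-1\right) \left(-372641\right) = 2 \cdot 392 \left(-3 - 341\right) - 372641 = 2 \cdot 392 \left(-344\right) - 372641 = -269696 - 372641 = -642337$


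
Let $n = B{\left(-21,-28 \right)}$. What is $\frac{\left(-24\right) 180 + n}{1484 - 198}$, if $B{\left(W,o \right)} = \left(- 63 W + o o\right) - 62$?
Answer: $- \frac{2275}{1286} \approx -1.7691$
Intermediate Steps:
$B{\left(W,o \right)} = -62 + o^{2} - 63 W$ ($B{\left(W,o \right)} = \left(- 63 W + o^{2}\right) - 62 = \left(o^{2} - 63 W\right) - 62 = -62 + o^{2} - 63 W$)
$n = 2045$ ($n = -62 + \left(-28\right)^{2} - -1323 = -62 + 784 + 1323 = 2045$)
$\frac{\left(-24\right) 180 + n}{1484 - 198} = \frac{\left(-24\right) 180 + 2045}{1484 - 198} = \frac{-4320 + 2045}{1286} = \left(-2275\right) \frac{1}{1286} = - \frac{2275}{1286}$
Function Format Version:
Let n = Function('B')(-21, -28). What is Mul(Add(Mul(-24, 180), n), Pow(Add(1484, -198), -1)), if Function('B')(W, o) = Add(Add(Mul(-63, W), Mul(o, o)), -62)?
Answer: Rational(-2275, 1286) ≈ -1.7691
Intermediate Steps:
Function('B')(W, o) = Add(-62, Pow(o, 2), Mul(-63, W)) (Function('B')(W, o) = Add(Add(Mul(-63, W), Pow(o, 2)), -62) = Add(Add(Pow(o, 2), Mul(-63, W)), -62) = Add(-62, Pow(o, 2), Mul(-63, W)))
n = 2045 (n = Add(-62, Pow(-28, 2), Mul(-63, -21)) = Add(-62, 784, 1323) = 2045)
Mul(Add(Mul(-24, 180), n), Pow(Add(1484, -198), -1)) = Mul(Add(Mul(-24, 180), 2045), Pow(Add(1484, -198), -1)) = Mul(Add(-4320, 2045), Pow(1286, -1)) = Mul(-2275, Rational(1, 1286)) = Rational(-2275, 1286)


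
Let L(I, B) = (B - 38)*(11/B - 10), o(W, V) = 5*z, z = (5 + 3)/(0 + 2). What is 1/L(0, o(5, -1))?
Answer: 10/1701 ≈ 0.0058789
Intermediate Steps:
z = 4 (z = 8/2 = 8*(1/2) = 4)
o(W, V) = 20 (o(W, V) = 5*4 = 20)
L(I, B) = (-38 + B)*(-10 + 11/B)
1/L(0, o(5, -1)) = 1/(391 - 418/20 - 10*20) = 1/(391 - 418*1/20 - 200) = 1/(391 - 209/10 - 200) = 1/(1701/10) = 10/1701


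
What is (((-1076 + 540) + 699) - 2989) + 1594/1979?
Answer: -5591060/1979 ≈ -2825.2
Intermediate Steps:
(((-1076 + 540) + 699) - 2989) + 1594/1979 = ((-536 + 699) - 2989) + 1594*(1/1979) = (163 - 2989) + 1594/1979 = -2826 + 1594/1979 = -5591060/1979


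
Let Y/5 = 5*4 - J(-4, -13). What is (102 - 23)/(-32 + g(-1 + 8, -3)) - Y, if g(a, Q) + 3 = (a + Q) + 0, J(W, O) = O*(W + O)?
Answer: 31076/31 ≈ 1002.5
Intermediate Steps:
J(W, O) = O*(O + W)
g(a, Q) = -3 + Q + a (g(a, Q) = -3 + ((a + Q) + 0) = -3 + ((Q + a) + 0) = -3 + (Q + a) = -3 + Q + a)
Y = -1005 (Y = 5*(5*4 - (-13)*(-13 - 4)) = 5*(20 - (-13)*(-17)) = 5*(20 - 1*221) = 5*(20 - 221) = 5*(-201) = -1005)
(102 - 23)/(-32 + g(-1 + 8, -3)) - Y = (102 - 23)/(-32 + (-3 - 3 + (-1 + 8))) - 1*(-1005) = 79/(-32 + (-3 - 3 + 7)) + 1005 = 79/(-32 + 1) + 1005 = 79/(-31) + 1005 = 79*(-1/31) + 1005 = -79/31 + 1005 = 31076/31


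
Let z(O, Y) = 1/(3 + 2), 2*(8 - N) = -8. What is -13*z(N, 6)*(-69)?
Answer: 897/5 ≈ 179.40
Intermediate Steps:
N = 12 (N = 8 - ½*(-8) = 8 + 4 = 12)
z(O, Y) = ⅕ (z(O, Y) = 1/5 = ⅕)
-13*z(N, 6)*(-69) = -13*⅕*(-69) = -13/5*(-69) = 897/5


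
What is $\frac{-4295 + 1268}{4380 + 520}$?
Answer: $- \frac{3027}{4900} \approx -0.61775$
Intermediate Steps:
$\frac{-4295 + 1268}{4380 + 520} = - \frac{3027}{4900}$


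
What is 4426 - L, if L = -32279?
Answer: 36705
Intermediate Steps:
4426 - L = 4426 - 1*(-32279) = 4426 + 32279 = 36705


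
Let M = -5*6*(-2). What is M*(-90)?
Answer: -5400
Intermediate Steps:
M = 60 (M = -30*(-2) = 60)
M*(-90) = 60*(-90) = -5400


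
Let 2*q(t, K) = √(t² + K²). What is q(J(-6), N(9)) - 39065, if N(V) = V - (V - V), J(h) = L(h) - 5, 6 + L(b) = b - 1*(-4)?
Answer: -39065 + 5*√10/2 ≈ -39057.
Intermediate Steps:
L(b) = -2 + b (L(b) = -6 + (b - 1*(-4)) = -6 + (b + 4) = -6 + (4 + b) = -2 + b)
J(h) = -7 + h (J(h) = (-2 + h) - 5 = -7 + h)
N(V) = V (N(V) = V - 1*0 = V + 0 = V)
q(t, K) = √(K² + t²)/2 (q(t, K) = √(t² + K²)/2 = √(K² + t²)/2)
q(J(-6), N(9)) - 39065 = √(9² + (-7 - 6)²)/2 - 39065 = √(81 + (-13)²)/2 - 39065 = √(81 + 169)/2 - 39065 = √250/2 - 39065 = (5*√10)/2 - 39065 = 5*√10/2 - 39065 = -39065 + 5*√10/2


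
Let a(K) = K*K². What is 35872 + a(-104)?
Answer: -1088992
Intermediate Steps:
a(K) = K³
35872 + a(-104) = 35872 + (-104)³ = 35872 - 1124864 = -1088992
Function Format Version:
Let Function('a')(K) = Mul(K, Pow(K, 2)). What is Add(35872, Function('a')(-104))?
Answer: -1088992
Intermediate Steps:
Function('a')(K) = Pow(K, 3)
Add(35872, Function('a')(-104)) = Add(35872, Pow(-104, 3)) = Add(35872, -1124864) = -1088992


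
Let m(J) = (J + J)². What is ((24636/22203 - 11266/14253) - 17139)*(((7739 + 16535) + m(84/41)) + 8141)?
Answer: -10951414181987719387/19702525277 ≈ -5.5584e+8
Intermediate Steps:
m(J) = 4*J² (m(J) = (2*J)² = 4*J²)
((24636/22203 - 11266/14253) - 17139)*(((7739 + 16535) + m(84/41)) + 8141) = ((24636/22203 - 11266/14253) - 17139)*(((7739 + 16535) + 4*(84/41)²) + 8141) = ((24636*(1/22203) - 11266*1/14253) - 17139)*((24274 + 4*(84*(1/41))²) + 8141) = ((8212/7401 - 11266/14253) - 17139)*((24274 + 4*(84/41)²) + 8141) = (11221990/35162151 - 17139)*((24274 + 4*(7056/1681)) + 8141) = -602632883999*((24274 + 28224/1681) + 8141)/35162151 = -602632883999*(40832818/1681 + 8141)/35162151 = -602632883999/35162151*54517839/1681 = -10951414181987719387/19702525277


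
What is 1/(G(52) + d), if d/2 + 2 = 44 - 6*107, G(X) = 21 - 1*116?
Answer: -1/1295 ≈ -0.00077220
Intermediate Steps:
G(X) = -95 (G(X) = 21 - 116 = -95)
d = -1200 (d = -4 + 2*(44 - 6*107) = -4 + 2*(44 - 642) = -4 + 2*(-598) = -4 - 1196 = -1200)
1/(G(52) + d) = 1/(-95 - 1200) = 1/(-1295) = -1/1295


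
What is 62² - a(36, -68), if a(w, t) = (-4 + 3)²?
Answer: 3843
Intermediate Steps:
a(w, t) = 1 (a(w, t) = (-1)² = 1)
62² - a(36, -68) = 62² - 1*1 = 3844 - 1 = 3843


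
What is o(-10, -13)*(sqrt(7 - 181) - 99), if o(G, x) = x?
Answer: 1287 - 13*I*sqrt(174) ≈ 1287.0 - 171.48*I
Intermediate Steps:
o(-10, -13)*(sqrt(7 - 181) - 99) = -13*(sqrt(7 - 181) - 99) = -13*(sqrt(-174) - 99) = -13*(I*sqrt(174) - 99) = -13*(-99 + I*sqrt(174)) = 1287 - 13*I*sqrt(174)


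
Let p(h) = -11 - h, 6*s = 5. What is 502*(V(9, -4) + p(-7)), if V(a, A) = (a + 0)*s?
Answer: 1757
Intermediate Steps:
s = ⅚ (s = (⅙)*5 = ⅚ ≈ 0.83333)
V(a, A) = 5*a/6 (V(a, A) = (a + 0)*(⅚) = a*(⅚) = 5*a/6)
502*(V(9, -4) + p(-7)) = 502*((⅚)*9 + (-11 - 1*(-7))) = 502*(15/2 + (-11 + 7)) = 502*(15/2 - 4) = 502*(7/2) = 1757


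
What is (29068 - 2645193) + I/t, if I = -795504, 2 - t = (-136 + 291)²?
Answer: -62846375371/24023 ≈ -2.6161e+6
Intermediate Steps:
t = -24023 (t = 2 - (-136 + 291)² = 2 - 1*155² = 2 - 1*24025 = 2 - 24025 = -24023)
(29068 - 2645193) + I/t = (29068 - 2645193) - 795504/(-24023) = -2616125 - 795504*(-1/24023) = -2616125 + 795504/24023 = -62846375371/24023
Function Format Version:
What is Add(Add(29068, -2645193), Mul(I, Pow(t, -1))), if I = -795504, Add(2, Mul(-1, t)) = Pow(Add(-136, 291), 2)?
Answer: Rational(-62846375371, 24023) ≈ -2.6161e+6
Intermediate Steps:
t = -24023 (t = Add(2, Mul(-1, Pow(Add(-136, 291), 2))) = Add(2, Mul(-1, Pow(155, 2))) = Add(2, Mul(-1, 24025)) = Add(2, -24025) = -24023)
Add(Add(29068, -2645193), Mul(I, Pow(t, -1))) = Add(Add(29068, -2645193), Mul(-795504, Pow(-24023, -1))) = Add(-2616125, Mul(-795504, Rational(-1, 24023))) = Add(-2616125, Rational(795504, 24023)) = Rational(-62846375371, 24023)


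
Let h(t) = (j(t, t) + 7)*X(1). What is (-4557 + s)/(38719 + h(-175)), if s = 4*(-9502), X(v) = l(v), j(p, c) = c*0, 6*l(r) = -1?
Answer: -255390/232307 ≈ -1.0994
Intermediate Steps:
l(r) = -1/6 (l(r) = (1/6)*(-1) = -1/6)
j(p, c) = 0
X(v) = -1/6
s = -38008
h(t) = -7/6 (h(t) = (0 + 7)*(-1/6) = 7*(-1/6) = -7/6)
(-4557 + s)/(38719 + h(-175)) = (-4557 - 38008)/(38719 - 7/6) = -42565/232307/6 = -42565*6/232307 = -255390/232307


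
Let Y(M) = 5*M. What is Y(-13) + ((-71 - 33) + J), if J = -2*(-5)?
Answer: -159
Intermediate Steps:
J = 10
Y(-13) + ((-71 - 33) + J) = 5*(-13) + ((-71 - 33) + 10) = -65 + (-104 + 10) = -65 - 94 = -159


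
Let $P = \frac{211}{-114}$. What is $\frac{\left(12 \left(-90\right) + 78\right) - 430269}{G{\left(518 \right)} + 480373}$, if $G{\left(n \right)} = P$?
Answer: $- \frac{49164894}{54762311} \approx -0.89779$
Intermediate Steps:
$P = - \frac{211}{114}$ ($P = 211 \left(- \frac{1}{114}\right) = - \frac{211}{114} \approx -1.8509$)
$G{\left(n \right)} = - \frac{211}{114}$
$\frac{\left(12 \left(-90\right) + 78\right) - 430269}{G{\left(518 \right)} + 480373} = \frac{\left(12 \left(-90\right) + 78\right) - 430269}{- \frac{211}{114} + 480373} = \frac{\left(-1080 + 78\right) - 430269}{\frac{54762311}{114}} = \left(-1002 - 430269\right) \frac{114}{54762311} = \left(-431271\right) \frac{114}{54762311} = - \frac{49164894}{54762311}$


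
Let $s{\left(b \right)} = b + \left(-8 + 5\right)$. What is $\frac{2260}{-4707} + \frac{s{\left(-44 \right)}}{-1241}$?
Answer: $- \frac{2583431}{5841387} \approx -0.44226$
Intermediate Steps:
$s{\left(b \right)} = -3 + b$ ($s{\left(b \right)} = b - 3 = -3 + b$)
$\frac{2260}{-4707} + \frac{s{\left(-44 \right)}}{-1241} = \frac{2260}{-4707} + \frac{-3 - 44}{-1241} = 2260 \left(- \frac{1}{4707}\right) - - \frac{47}{1241} = - \frac{2260}{4707} + \frac{47}{1241} = - \frac{2583431}{5841387}$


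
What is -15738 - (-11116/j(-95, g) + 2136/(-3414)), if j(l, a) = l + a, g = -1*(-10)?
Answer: -767463114/48365 ≈ -15868.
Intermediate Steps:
g = 10
j(l, a) = a + l
-15738 - (-11116/j(-95, g) + 2136/(-3414)) = -15738 - (-11116/(10 - 95) + 2136/(-3414)) = -15738 - (-11116/(-85) + 2136*(-1/3414)) = -15738 - (-11116*(-1/85) - 356/569) = -15738 - (11116/85 - 356/569) = -15738 - 1*6294744/48365 = -15738 - 6294744/48365 = -767463114/48365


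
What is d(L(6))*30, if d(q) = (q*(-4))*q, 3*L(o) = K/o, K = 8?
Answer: -640/27 ≈ -23.704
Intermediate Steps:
L(o) = 8/(3*o) (L(o) = (8/o)/3 = 8/(3*o))
d(q) = -4*q**2 (d(q) = (-4*q)*q = -4*q**2)
d(L(6))*30 = -4*((8/3)/6)**2*30 = -4*((8/3)*(1/6))**2*30 = -4*(4/9)**2*30 = -4*16/81*30 = -64/81*30 = -640/27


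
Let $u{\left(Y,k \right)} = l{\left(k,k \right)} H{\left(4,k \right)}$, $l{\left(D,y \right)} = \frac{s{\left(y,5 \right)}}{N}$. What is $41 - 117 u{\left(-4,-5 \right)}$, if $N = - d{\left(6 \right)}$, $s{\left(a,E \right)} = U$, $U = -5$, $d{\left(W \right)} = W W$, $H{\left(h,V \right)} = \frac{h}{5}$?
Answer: $28$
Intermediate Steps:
$H{\left(h,V \right)} = \frac{h}{5}$ ($H{\left(h,V \right)} = h \frac{1}{5} = \frac{h}{5}$)
$d{\left(W \right)} = W^{2}$
$s{\left(a,E \right)} = -5$
$N = -36$ ($N = - 6^{2} = \left(-1\right) 36 = -36$)
$l{\left(D,y \right)} = \frac{5}{36}$ ($l{\left(D,y \right)} = - \frac{5}{-36} = \left(-5\right) \left(- \frac{1}{36}\right) = \frac{5}{36}$)
$u{\left(Y,k \right)} = \frac{1}{9}$ ($u{\left(Y,k \right)} = \frac{5 \cdot \frac{1}{5} \cdot 4}{36} = \frac{5}{36} \cdot \frac{4}{5} = \frac{1}{9}$)
$41 - 117 u{\left(-4,-5 \right)} = 41 - 13 = 28$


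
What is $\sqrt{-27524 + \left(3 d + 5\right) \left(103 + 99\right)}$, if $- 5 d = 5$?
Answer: $4 i \sqrt{1695} \approx 164.68 i$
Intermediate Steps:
$d = -1$ ($d = \left(- \frac{1}{5}\right) 5 = -1$)
$\sqrt{-27524 + \left(3 d + 5\right) \left(103 + 99\right)} = \sqrt{-27524 + \left(3 \left(-1\right) + 5\right) \left(103 + 99\right)} = \sqrt{-27524 + \left(-3 + 5\right) 202} = \sqrt{-27524 + 2 \cdot 202} = \sqrt{-27524 + 404} = \sqrt{-27120} = 4 i \sqrt{1695}$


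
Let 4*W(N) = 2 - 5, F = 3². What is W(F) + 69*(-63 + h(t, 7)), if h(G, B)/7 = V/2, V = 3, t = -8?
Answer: -14493/4 ≈ -3623.3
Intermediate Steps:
F = 9
h(G, B) = 21/2 (h(G, B) = 7*(3/2) = 21/2)
W(N) = -¾ (W(N) = (2 - 5)/4 = (¼)*(-3) = -¾)
W(F) + 69*(-63 + h(t, 7)) = -¾ + 69*(-63 + 21/2) = -¾ + 69*(-105/2) = -¾ - 7245/2 = -14493/4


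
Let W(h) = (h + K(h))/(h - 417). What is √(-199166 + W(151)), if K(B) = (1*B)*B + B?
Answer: I*√14098334894/266 ≈ 446.38*I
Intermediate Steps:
K(B) = B + B² (K(B) = B*B + B = B² + B = B + B²)
W(h) = (h + h*(1 + h))/(-417 + h) (W(h) = (h + h*(1 + h))/(h - 417) = (h + h*(1 + h))/(-417 + h))
√(-199166 + W(151)) = √(-199166 + 151*(2 + 151)/(-417 + 151)) = √(-199166 + 151*153/(-266)) = √(-199166 + 151*(-1/266)*153) = √(-199166 - 23103/266) = √(-53001259/266) = I*√14098334894/266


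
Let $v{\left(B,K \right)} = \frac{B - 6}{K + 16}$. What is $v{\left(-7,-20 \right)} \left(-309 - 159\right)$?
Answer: $-1521$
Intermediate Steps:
$v{\left(B,K \right)} = \frac{-6 + B}{16 + K}$
$v{\left(-7,-20 \right)} \left(-309 - 159\right) = \frac{-6 - 7}{16 - 20} \left(-309 - 159\right) = \frac{1}{-4} \left(-13\right) \left(-468\right) = \left(- \frac{1}{4}\right) \left(-13\right) \left(-468\right) = \frac{13}{4} \left(-468\right) = -1521$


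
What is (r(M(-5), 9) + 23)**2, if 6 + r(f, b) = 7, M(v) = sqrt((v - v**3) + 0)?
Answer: 576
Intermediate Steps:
M(v) = sqrt(v - v**3)
r(f, b) = 1 (r(f, b) = -6 + 7 = 1)
(r(M(-5), 9) + 23)**2 = (1 + 23)**2 = 24**2 = 576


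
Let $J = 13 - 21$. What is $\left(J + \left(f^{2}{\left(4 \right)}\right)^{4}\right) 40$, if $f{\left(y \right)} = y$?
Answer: $2621120$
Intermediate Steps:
$J = -8$ ($J = 13 - 21 = -8$)
$\left(J + \left(f^{2}{\left(4 \right)}\right)^{4}\right) 40 = \left(-8 + \left(4^{2}\right)^{4}\right) 40 = \left(-8 + 16^{4}\right) 40 = \left(-8 + 65536\right) 40 = 65528 \cdot 40 = 2621120$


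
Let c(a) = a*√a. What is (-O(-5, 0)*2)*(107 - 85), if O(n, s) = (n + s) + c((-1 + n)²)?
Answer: -9284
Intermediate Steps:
c(a) = a^(3/2)
O(n, s) = n + s + ((-1 + n)²)^(3/2) (O(n, s) = (n + s) + ((-1 + n)²)^(3/2) = n + s + ((-1 + n)²)^(3/2))
(-O(-5, 0)*2)*(107 - 85) = (-(-5 + 0 + ((-1 - 5)²)^(3/2))*2)*(107 - 85) = (-(-5 + 0 + ((-6)²)^(3/2))*2)*22 = (-(-5 + 0 + 36^(3/2))*2)*22 = (-(-5 + 0 + 216)*2)*22 = (-1*211*2)*22 = -211*2*22 = -422*22 = -9284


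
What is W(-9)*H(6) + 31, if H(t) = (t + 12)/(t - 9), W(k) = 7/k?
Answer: 107/3 ≈ 35.667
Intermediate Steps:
H(t) = (12 + t)/(-9 + t)
W(-9)*H(6) + 31 = (7/(-9))*((12 + 6)/(-9 + 6)) + 31 = (7*(-⅑))*(18/(-3)) + 31 = -(-7)*18/27 + 31 = -7/9*(-6) + 31 = 14/3 + 31 = 107/3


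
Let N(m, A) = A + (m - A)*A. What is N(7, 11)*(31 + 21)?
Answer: -1716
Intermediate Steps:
N(m, A) = A + A*(m - A)
N(7, 11)*(31 + 21) = (11*(1 + 7 - 1*11))*(31 + 21) = (11*(1 + 7 - 11))*52 = (11*(-3))*52 = -33*52 = -1716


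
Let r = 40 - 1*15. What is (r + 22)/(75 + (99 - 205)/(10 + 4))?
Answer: 329/472 ≈ 0.69703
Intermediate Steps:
r = 25 (r = 40 - 15 = 25)
(r + 22)/(75 + (99 - 205)/(10 + 4)) = (25 + 22)/(75 + (99 - 205)/(10 + 4)) = 47/(75 - 106/14) = 47/(75 - 106*1/14) = 47/(75 - 53/7) = 47/(472/7) = 47*(7/472) = 329/472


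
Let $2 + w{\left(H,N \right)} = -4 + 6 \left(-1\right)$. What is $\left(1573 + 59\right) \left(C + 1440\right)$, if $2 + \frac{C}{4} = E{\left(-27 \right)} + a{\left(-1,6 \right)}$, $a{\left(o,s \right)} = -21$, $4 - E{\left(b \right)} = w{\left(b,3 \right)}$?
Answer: $2304384$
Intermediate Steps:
$w{\left(H,N \right)} = -12$ ($w{\left(H,N \right)} = -2 + \left(-4 + 6 \left(-1\right)\right) = -2 - 10 = -12$)
$E{\left(b \right)} = 16$ ($E{\left(b \right)} = 4 - -12 = 4 + 12 = 16$)
$C = -28$ ($C = -8 + 4 \left(16 - 21\right) = -8 + 4 \left(-5\right) = -8 - 20 = -28$)
$\left(1573 + 59\right) \left(C + 1440\right) = \left(1573 + 59\right) \left(-28 + 1440\right) = 1632 \cdot 1412 = 2304384$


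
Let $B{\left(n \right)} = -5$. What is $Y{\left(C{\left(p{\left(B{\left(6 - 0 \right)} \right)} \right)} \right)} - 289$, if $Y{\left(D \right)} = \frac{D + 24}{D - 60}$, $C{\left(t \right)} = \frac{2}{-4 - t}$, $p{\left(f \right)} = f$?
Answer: $- \frac{8394}{29} \approx -289.45$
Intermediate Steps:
$Y{\left(D \right)} = \frac{24 + D}{-60 + D}$
$Y{\left(C{\left(p{\left(B{\left(6 - 0 \right)} \right)} \right)} \right)} - 289 = \frac{24 - \frac{2}{4 - 5}}{-60 - \frac{2}{4 - 5}} - 289 = \frac{24 - \frac{2}{-1}}{-60 - \frac{2}{-1}} - 289 = \frac{24 - -2}{-60 - -2} - 289 = \frac{24 + 2}{-60 + 2} - 289 = \frac{1}{-58} \cdot 26 - 289 = \left(- \frac{1}{58}\right) 26 - 289 = - \frac{13}{29} - 289 = - \frac{8394}{29}$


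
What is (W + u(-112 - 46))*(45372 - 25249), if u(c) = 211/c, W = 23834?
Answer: 75774384003/158 ≈ 4.7958e+8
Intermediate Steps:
(W + u(-112 - 46))*(45372 - 25249) = (23834 + 211/(-112 - 46))*(45372 - 25249) = (23834 + 211/(-158))*20123 = (23834 + 211*(-1/158))*20123 = (23834 - 211/158)*20123 = (3765561/158)*20123 = 75774384003/158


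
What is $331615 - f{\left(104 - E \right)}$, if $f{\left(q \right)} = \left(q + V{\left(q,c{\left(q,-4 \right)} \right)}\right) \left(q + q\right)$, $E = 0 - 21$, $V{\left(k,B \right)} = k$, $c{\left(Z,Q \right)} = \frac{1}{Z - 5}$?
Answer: $269115$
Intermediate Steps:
$c{\left(Z,Q \right)} = \frac{1}{-5 + Z}$
$E = -21$ ($E = 0 - 21 = -21$)
$f{\left(q \right)} = 4 q^{2}$ ($f{\left(q \right)} = \left(q + q\right) \left(q + q\right) = 2 q 2 q = 4 q^{2}$)
$331615 - f{\left(104 - E \right)} = 331615 - 4 \left(104 - -21\right)^{2} = 331615 - 4 \left(104 + 21\right)^{2} = 331615 - 4 \cdot 125^{2} = 331615 - 4 \cdot 15625 = 331615 - 62500 = 269115$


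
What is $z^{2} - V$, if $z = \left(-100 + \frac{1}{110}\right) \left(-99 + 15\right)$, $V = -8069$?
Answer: $\frac{213429602489}{3025} \approx 7.0555 \cdot 10^{7}$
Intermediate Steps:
$z = \frac{461958}{55}$ ($z = \left(-100 + \frac{1}{110}\right) \left(-84\right) = \left(- \frac{10999}{110}\right) \left(-84\right) = \frac{461958}{55} \approx 8399.2$)
$z^{2} - V = \left(\frac{461958}{55}\right)^{2} - -8069 = \frac{213405193764}{3025} + 8069 = \frac{213429602489}{3025}$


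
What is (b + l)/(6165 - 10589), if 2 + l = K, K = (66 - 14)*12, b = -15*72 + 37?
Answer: 421/4424 ≈ 0.095163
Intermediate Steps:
b = -1043 (b = -1080 + 37 = -1043)
K = 624 (K = 52*12 = 624)
l = 622 (l = -2 + 624 = 622)
(b + l)/(6165 - 10589) = (-1043 + 622)/(6165 - 10589) = -421/(-4424) = -421*(-1/4424) = 421/4424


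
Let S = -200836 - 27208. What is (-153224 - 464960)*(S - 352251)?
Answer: 358729084280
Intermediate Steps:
S = -228044
(-153224 - 464960)*(S - 352251) = (-153224 - 464960)*(-228044 - 352251) = -618184*(-580295) = 358729084280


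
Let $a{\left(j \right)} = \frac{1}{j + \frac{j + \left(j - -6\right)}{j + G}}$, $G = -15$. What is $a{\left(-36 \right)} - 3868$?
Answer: $- \frac{2282137}{590} \approx -3868.0$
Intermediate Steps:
$a{\left(j \right)} = \frac{1}{j + \frac{6 + 2 j}{-15 + j}}$ ($a{\left(j \right)} = \frac{1}{j + \frac{j + \left(j - -6\right)}{j - 15}} = \frac{1}{j + \frac{j + \left(j + 6\right)}{-15 + j}} = \frac{1}{j + \frac{j + \left(6 + j\right)}{-15 + j}} = \frac{1}{j + \frac{6 + 2 j}{-15 + j}}$)
$a{\left(-36 \right)} - 3868 = \frac{-15 - 36}{6 + \left(-36\right)^{2} - -468} - 3868 = \frac{1}{6 + 1296 + 468} \left(-51\right) - 3868 = \frac{1}{1770} \left(-51\right) - 3868 = - \frac{17}{590} - 3868 = - \frac{2282137}{590}$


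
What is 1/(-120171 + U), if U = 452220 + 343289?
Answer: 1/675338 ≈ 1.4807e-6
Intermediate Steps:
U = 795509
1/(-120171 + U) = 1/(-120171 + 795509) = 1/675338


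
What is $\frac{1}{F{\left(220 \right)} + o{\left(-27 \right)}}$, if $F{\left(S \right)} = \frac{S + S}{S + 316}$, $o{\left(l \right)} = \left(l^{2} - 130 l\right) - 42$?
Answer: $\frac{67}{281254} \approx 0.00023822$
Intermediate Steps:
$o{\left(l \right)} = -42 + l^{2} - 130 l$
$F{\left(S \right)} = \frac{2 S}{316 + S}$
$\frac{1}{F{\left(220 \right)} + o{\left(-27 \right)}} = \frac{1}{2 \cdot 220 \frac{1}{316 + 220} - \left(-3468 - 729\right)} = \frac{1}{2 \cdot 220 \cdot \frac{1}{536} + \left(-42 + 729 + 3510\right)} = \frac{1}{2 \cdot 220 \cdot \frac{1}{536} + 4197} = \frac{1}{\frac{55}{67} + 4197} = \frac{1}{\frac{281254}{67}} = \frac{67}{281254}$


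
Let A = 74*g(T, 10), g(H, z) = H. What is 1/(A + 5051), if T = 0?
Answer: 1/5051 ≈ 0.00019798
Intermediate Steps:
A = 0 (A = 74*0 = 0)
1/(A + 5051) = 1/(0 + 5051) = 1/5051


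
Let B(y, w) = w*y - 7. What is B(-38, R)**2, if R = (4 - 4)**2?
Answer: 49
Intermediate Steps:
R = 0 (R = 0**2 = 0)
B(y, w) = -7 + w*y
B(-38, R)**2 = (-7 + 0*(-38))**2 = (-7 + 0)**2 = (-7)**2 = 49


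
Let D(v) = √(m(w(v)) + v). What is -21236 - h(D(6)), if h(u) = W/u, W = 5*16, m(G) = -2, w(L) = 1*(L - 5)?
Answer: -21276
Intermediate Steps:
w(L) = -5 + L (w(L) = 1*(-5 + L) = -5 + L)
W = 80
D(v) = √(-2 + v)
h(u) = 80/u
-21236 - h(D(6)) = -21236 - 80/(√(-2 + 6)) = -21236 - 80/(√4) = -21236 - 80/2 = -21236 - 1*40 = -21236 - 40 = -21276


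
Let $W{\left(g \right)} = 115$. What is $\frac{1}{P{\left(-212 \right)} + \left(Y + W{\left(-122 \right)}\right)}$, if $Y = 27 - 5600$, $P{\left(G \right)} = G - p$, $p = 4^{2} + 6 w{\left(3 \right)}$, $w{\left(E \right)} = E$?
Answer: $- \frac{1}{5704} \approx -0.00017532$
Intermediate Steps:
$p = 34$ ($p = 4^{2} + 6 \cdot 3 = 16 + 18 = 34$)
$P{\left(G \right)} = -34 + G$ ($P{\left(G \right)} = G - 34 = -34 + G$)
$Y = -5573$ ($Y = 27 - 5600 = -5573$)
$\frac{1}{P{\left(-212 \right)} + \left(Y + W{\left(-122 \right)}\right)} = \frac{1}{\left(-34 - 212\right) + \left(-5573 + 115\right)} = \frac{1}{-246 - 5458} = \frac{1}{-5704} = - \frac{1}{5704}$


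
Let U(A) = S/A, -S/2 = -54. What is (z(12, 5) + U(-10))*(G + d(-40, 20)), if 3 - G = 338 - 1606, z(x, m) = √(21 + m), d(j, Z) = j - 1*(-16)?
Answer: -67338/5 + 1247*√26 ≈ -7109.1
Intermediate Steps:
S = 108 (S = -2*(-54) = 108)
d(j, Z) = 16 + j (d(j, Z) = j + 16 = 16 + j)
G = 1271 (G = 3 - (338 - 1606) = 3 - 1*(-1268) = 3 + 1268 = 1271)
U(A) = 108/A
(z(12, 5) + U(-10))*(G + d(-40, 20)) = (√(21 + 5) + 108/(-10))*(1271 + (16 - 40)) = (√26 + 108*(-⅒))*(1271 - 24) = (√26 - 54/5)*1247 = (-54/5 + √26)*1247 = -67338/5 + 1247*√26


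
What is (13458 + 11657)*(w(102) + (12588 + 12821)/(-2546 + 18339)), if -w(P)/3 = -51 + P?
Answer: -60047955800/15793 ≈ -3.8022e+6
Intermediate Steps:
w(P) = 153 - 3*P (w(P) = -3*(-51 + P) = 153 - 3*P)
(13458 + 11657)*(w(102) + (12588 + 12821)/(-2546 + 18339)) = (13458 + 11657)*((153 - 3*102) + (12588 + 12821)/(-2546 + 18339)) = 25115*((153 - 306) + 25409/15793) = 25115*(-153 + 25409*(1/15793)) = 25115*(-153 + 25409/15793) = 25115*(-2390920/15793) = -60047955800/15793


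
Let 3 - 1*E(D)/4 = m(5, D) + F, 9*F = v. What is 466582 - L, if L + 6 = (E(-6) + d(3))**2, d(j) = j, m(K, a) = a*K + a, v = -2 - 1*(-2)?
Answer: 441307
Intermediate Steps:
v = 0 (v = -2 + 2 = 0)
m(K, a) = a + K*a (m(K, a) = K*a + a = a + K*a)
F = 0 (F = (1/9)*0 = 0)
E(D) = 12 - 24*D (E(D) = 12 - 4*(D*(1 + 5) + 0) = 12 - 4*(D*6 + 0) = 12 - 4*(6*D + 0) = 12 - 24*D)
L = 25275 (L = -6 + ((12 - 24*(-6)) + 3)**2 = -6 + ((12 + 144) + 3)**2 = -6 + (156 + 3)**2 = -6 + 159**2 = -6 + 25281 = 25275)
466582 - L = 466582 - 1*25275 = 466582 - 25275 = 441307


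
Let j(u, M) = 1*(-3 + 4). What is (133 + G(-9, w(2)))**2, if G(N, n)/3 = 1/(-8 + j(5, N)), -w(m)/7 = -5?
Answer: 861184/49 ≈ 17575.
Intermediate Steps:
w(m) = 35 (w(m) = -7*(-5) = 35)
j(u, M) = 1 (j(u, M) = 1*1 = 1)
G(N, n) = -3/7 (G(N, n) = 3/(-8 + 1) = 3/(-7) = 3*(-1/7) = -3/7)
(133 + G(-9, w(2)))**2 = (133 - 3/7)**2 = (928/7)**2 = 861184/49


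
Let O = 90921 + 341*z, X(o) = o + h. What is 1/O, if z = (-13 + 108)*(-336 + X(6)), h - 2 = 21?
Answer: -1/9854344 ≈ -1.0148e-7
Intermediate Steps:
h = 23 (h = 2 + 21 = 23)
X(o) = 23 + o (X(o) = o + 23 = 23 + o)
z = -29165 (z = (-13 + 108)*(-336 + (23 + 6)) = 95*(-336 + 29) = 95*(-307) = -29165)
O = -9854344 (O = 90921 + 341*(-29165) = 90921 - 9945265 = -9854344)
1/O = 1/(-9854344) = -1/9854344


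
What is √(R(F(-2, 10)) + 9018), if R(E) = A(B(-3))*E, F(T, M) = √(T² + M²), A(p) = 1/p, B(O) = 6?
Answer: √(81162 + 3*√26)/3 ≈ 94.972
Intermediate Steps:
F(T, M) = √(M² + T²)
R(E) = E/6
√(R(F(-2, 10)) + 9018) = √(√(10² + (-2)²)/6 + 9018) = √(√(100 + 4)/6 + 9018) = √(√104/6 + 9018) = √((2*√26)/6 + 9018) = √(√26/3 + 9018) = √(9018 + √26/3)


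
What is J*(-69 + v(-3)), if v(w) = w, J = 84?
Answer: -6048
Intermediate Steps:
J*(-69 + v(-3)) = 84*(-69 - 3) = 84*(-72) = -6048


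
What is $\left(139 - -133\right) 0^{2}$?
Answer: $0$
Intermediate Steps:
$\left(139 - -133\right) 0^{2} = \left(139 + 133\right) 0 = 272 \cdot 0 = 0$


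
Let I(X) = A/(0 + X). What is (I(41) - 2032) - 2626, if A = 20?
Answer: -190958/41 ≈ -4657.5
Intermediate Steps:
I(X) = 20/X (I(X) = 20/(0 + X) = 20/X)
(I(41) - 2032) - 2626 = (20/41 - 2032) - 2626 = -83292/41 - 2626 = -190958/41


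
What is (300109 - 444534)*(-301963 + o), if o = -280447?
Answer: 84114564250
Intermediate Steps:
(300109 - 444534)*(-301963 + o) = (300109 - 444534)*(-301963 - 280447) = -144425*(-582410) = 84114564250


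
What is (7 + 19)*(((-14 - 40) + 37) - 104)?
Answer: -3146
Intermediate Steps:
(7 + 19)*(((-14 - 40) + 37) - 104) = 26*((-54 + 37) - 104) = 26*(-17 - 104) = 26*(-121) = -3146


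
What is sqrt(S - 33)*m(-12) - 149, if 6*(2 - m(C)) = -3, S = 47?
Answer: -149 + 5*sqrt(14)/2 ≈ -139.65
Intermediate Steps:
m(C) = 5/2 (m(C) = 2 - 1/6*(-3) = 2 + 1/2 = 5/2)
sqrt(S - 33)*m(-12) - 149 = sqrt(47 - 33)*(5/2) - 149 = sqrt(14)*(5/2) - 149 = 5*sqrt(14)/2 - 149 = -149 + 5*sqrt(14)/2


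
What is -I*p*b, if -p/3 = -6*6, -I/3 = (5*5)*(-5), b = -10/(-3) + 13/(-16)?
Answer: -408375/4 ≈ -1.0209e+5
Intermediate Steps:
b = 121/48 (b = -10*(-⅓) + 13*(-1/16) = 10/3 - 13/16 = 121/48 ≈ 2.5208)
I = 375 (I = -3*5*5*(-5) = -75*(-5) = -3*(-125) = 375)
p = 108 (p = -(-18)*6 = -3*(-36) = 108)
-I*p*b = -375*108*121/48 = -40500*121/48 = -1*408375/4 = -408375/4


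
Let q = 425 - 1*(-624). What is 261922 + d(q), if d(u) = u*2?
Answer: 264020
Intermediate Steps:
q = 1049 (q = 425 + 624 = 1049)
d(u) = 2*u
261922 + d(q) = 261922 + 2*1049 = 261922 + 2098 = 264020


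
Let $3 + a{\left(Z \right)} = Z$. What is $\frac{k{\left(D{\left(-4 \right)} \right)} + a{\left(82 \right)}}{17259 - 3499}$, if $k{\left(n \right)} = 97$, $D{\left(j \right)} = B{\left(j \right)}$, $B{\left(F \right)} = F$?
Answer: $\frac{11}{860} \approx 0.012791$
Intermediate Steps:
$D{\left(j \right)} = j$
$a{\left(Z \right)} = -3 + Z$
$\frac{k{\left(D{\left(-4 \right)} \right)} + a{\left(82 \right)}}{17259 - 3499} = \frac{97 + \left(-3 + 82\right)}{17259 - 3499} = \frac{97 + 79}{13760} = 176 \cdot \frac{1}{13760} = \frac{11}{860}$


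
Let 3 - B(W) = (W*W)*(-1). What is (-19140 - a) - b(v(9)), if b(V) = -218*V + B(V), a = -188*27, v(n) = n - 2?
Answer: -12590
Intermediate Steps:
v(n) = -2 + n
B(W) = 3 + W² (B(W) = 3 - W*W*(-1) = 3 - W²*(-1) = 3 - (-1)*W² = 3 + W²)
a = -5076
b(V) = 3 + V² - 218*V (b(V) = -218*V + (3 + V²) = 3 + V² - 218*V)
(-19140 - a) - b(v(9)) = (-19140 - 1*(-5076)) - (3 + (-2 + 9)² - 218*(-2 + 9)) = (-19140 + 5076) - (3 + 7² - 218*7) = -14064 - (3 + 49 - 1526) = -14064 - 1*(-1474) = -14064 + 1474 = -12590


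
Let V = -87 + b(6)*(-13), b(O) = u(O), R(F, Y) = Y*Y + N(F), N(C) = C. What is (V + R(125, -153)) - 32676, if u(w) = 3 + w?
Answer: -9346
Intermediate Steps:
R(F, Y) = F + Y² (R(F, Y) = Y*Y + F = Y² + F = F + Y²)
b(O) = 3 + O
V = -204 (V = -87 + (3 + 6)*(-13) = -87 + 9*(-13) = -87 - 117 = -204)
(V + R(125, -153)) - 32676 = (-204 + (125 + (-153)²)) - 32676 = (-204 + (125 + 23409)) - 32676 = (-204 + 23534) - 32676 = 23330 - 32676 = -9346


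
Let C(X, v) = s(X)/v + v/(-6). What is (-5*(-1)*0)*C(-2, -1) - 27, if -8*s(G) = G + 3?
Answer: -27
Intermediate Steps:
s(G) = -3/8 - G/8 (s(G) = -(G + 3)/8 = -(3 + G)/8 = -3/8 - G/8)
C(X, v) = -v/6 + (-3/8 - X/8)/v (C(X, v) = (-3/8 - X/8)/v + v/(-6) = (-3/8 - X/8)/v + v*(-1/6) = (-3/8 - X/8)/v - v/6 = -v/6 + (-3/8 - X/8)/v)
(-5*(-1)*0)*C(-2, -1) - 27 = (-5*(-1)*0)*((1/24)*(-9 - 4*(-1)**2 - 3*(-2))/(-1)) - 27 = (5*0)*((1/24)*(-1)*(-9 - 4*1 + 6)) - 27 = 0*((1/24)*(-1)*(-9 - 4 + 6)) - 27 = 0*((1/24)*(-1)*(-7)) - 27 = 0*(7/24) - 27 = 0 - 27 = -27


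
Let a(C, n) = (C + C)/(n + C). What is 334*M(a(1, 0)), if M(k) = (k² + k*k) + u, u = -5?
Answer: 1002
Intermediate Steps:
a(C, n) = 2*C/(C + n) (a(C, n) = (2*C)/(C + n) = 2*C/(C + n))
M(k) = -5 + 2*k² (M(k) = (k² + k*k) - 5 = (k² + k²) - 5 = 2*k² - 5 = -5 + 2*k²)
334*M(a(1, 0)) = 334*(-5 + 2*(2*1/(1 + 0))²) = 334*(-5 + 2*(2*1/1)²) = 334*(-5 + 2*(2*1*1)²) = 334*(-5 + 2*2²) = 334*(-5 + 2*4) = 334*(-5 + 8) = 334*3 = 1002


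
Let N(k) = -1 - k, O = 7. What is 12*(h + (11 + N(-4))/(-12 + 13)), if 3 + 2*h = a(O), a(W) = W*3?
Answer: 276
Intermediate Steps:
a(W) = 3*W
h = 9 (h = -3/2 + (3*7)/2 = -3/2 + (1/2)*21 = -3/2 + 21/2 = 9)
12*(h + (11 + N(-4))/(-12 + 13)) = 12*(9 + (11 + (-1 - 1*(-4)))/(-12 + 13)) = 12*(9 + (11 + (-1 + 4))/1) = 12*(9 + (11 + 3)*1) = 12*(9 + 14*1) = 12*(9 + 14) = 12*23 = 276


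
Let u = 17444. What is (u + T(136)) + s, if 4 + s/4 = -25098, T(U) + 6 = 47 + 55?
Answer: -82868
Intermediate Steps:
T(U) = 96 (T(U) = -6 + (47 + 55) = -6 + 102 = 96)
s = -100408 (s = -16 + 4*(-25098) = -16 - 100392 = -100408)
(u + T(136)) + s = (17444 + 96) - 100408 = 17540 - 100408 = -82868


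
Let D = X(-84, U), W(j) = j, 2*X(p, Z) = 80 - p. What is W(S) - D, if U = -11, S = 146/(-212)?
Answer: -8765/106 ≈ -82.689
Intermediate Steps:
S = -73/106 (S = 146*(-1/212) = -73/106 ≈ -0.68868)
X(p, Z) = 40 - p/2 (X(p, Z) = (80 - p)/2 = 40 - p/2)
D = 82 (D = 40 - 1/2*(-84) = 40 + 42 = 82)
W(S) - D = -73/106 - 1*82 = -73/106 - 82 = -8765/106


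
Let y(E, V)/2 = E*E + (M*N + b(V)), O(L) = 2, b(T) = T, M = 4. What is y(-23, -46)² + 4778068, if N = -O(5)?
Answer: 5680568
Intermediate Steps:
N = -2 (N = -1*2 = -2)
y(E, V) = -16 + 2*V + 2*E² (y(E, V) = 2*(E*E + (4*(-2) + V)) = 2*(E² + (-8 + V)) = 2*(-8 + V + E²) = -16 + 2*V + 2*E²)
y(-23, -46)² + 4778068 = (-16 + 2*(-46) + 2*(-23)²)² + 4778068 = (-16 - 92 + 2*529)² + 4778068 = (-16 - 92 + 1058)² + 4778068 = 950² + 4778068 = 902500 + 4778068 = 5680568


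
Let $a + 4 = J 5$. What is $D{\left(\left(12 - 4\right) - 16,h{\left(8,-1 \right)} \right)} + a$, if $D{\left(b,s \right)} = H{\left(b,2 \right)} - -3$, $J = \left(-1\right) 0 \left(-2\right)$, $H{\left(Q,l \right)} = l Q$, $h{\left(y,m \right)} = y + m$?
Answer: $-17$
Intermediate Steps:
$h{\left(y,m \right)} = m + y$
$H{\left(Q,l \right)} = Q l$
$J = 0$ ($J = 0 \left(-2\right) = 0$)
$D{\left(b,s \right)} = 3 + 2 b$ ($D{\left(b,s \right)} = b 2 - -3 = 2 b + 3 = 3 + 2 b$)
$a = -4$ ($a = -4 + 0 \cdot 5 = -4 + 0 = -4$)
$D{\left(\left(12 - 4\right) - 16,h{\left(8,-1 \right)} \right)} + a = \left(3 + 2 \left(\left(12 - 4\right) - 16\right)\right) - 4 = \left(3 + 2 \left(8 - 16\right)\right) - 4 = \left(3 + 2 \left(-8\right)\right) - 4 = \left(3 - 16\right) - 4 = -13 - 4 = -17$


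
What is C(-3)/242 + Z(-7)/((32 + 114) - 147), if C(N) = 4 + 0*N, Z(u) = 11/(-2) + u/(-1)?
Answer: -359/242 ≈ -1.4835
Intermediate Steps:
Z(u) = -11/2 - u (Z(u) = 11*(-1/2) + u*(-1) = -11/2 - u)
C(N) = 4 (C(N) = 4 + 0 = 4)
C(-3)/242 + Z(-7)/((32 + 114) - 147) = 4/242 + (-11/2 - 1*(-7))/((32 + 114) - 147) = 4*(1/242) + (-11/2 + 7)/(146 - 147) = 2/121 + (3/2)/(-1) = 2/121 + (3/2)*(-1) = 2/121 - 3/2 = -359/242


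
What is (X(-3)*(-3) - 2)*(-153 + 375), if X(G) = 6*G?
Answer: 11544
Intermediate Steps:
(X(-3)*(-3) - 2)*(-153 + 375) = ((6*(-3))*(-3) - 2)*(-153 + 375) = (-18*(-3) - 2)*222 = (54 - 2)*222 = 52*222 = 11544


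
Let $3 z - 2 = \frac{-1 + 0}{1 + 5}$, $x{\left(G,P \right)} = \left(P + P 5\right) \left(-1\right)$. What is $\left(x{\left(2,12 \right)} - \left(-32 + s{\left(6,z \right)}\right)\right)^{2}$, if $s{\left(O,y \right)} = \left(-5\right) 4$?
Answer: $400$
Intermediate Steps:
$x{\left(G,P \right)} = - 6 P$ ($x{\left(G,P \right)} = \left(P + 5 P\right) \left(-1\right) = 6 P \left(-1\right) = - 6 P$)
$z = \frac{11}{18}$ ($z = \frac{2}{3} + \frac{\left(-1 + 0\right) \frac{1}{1 + 5}}{3} = \frac{2}{3} + \frac{\left(-1\right) \frac{1}{6}}{3} = \frac{2}{3} + \frac{1}{3} \left(- \frac{1}{6}\right) = \frac{2}{3} - \frac{1}{18} = \frac{11}{18} \approx 0.61111$)
$s{\left(O,y \right)} = -20$
$\left(x{\left(2,12 \right)} - \left(-32 + s{\left(6,z \right)}\right)\right)^{2} = \left(\left(-6\right) 12 + \left(32 - -20\right)\right)^{2} = \left(-72 + \left(32 + 20\right)\right)^{2} = \left(-72 + 52\right)^{2} = \left(-20\right)^{2} = 400$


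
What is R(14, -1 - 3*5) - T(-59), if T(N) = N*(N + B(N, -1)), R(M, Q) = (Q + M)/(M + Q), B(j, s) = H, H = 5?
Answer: -3185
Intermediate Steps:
B(j, s) = 5
R(M, Q) = 1 (R(M, Q) = (M + Q)/(M + Q) = 1)
T(N) = N*(5 + N) (T(N) = N*(N + 5) = N*(5 + N))
R(14, -1 - 3*5) - T(-59) = 1 - (-59)*(5 - 59) = 1 - (-59)*(-54) = 1 - 1*3186 = 1 - 3186 = -3185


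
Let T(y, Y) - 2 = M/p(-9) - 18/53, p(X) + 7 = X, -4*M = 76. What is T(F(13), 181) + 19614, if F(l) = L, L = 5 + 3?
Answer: 16635087/848 ≈ 19617.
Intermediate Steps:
L = 8
M = -19 (M = -1/4*76 = -19)
p(X) = -7 + X
F(l) = 8
T(y, Y) = 2415/848 (T(y, Y) = 2 + (-19/(-7 - 9) - 18/53) = 2 + (-19/(-16) - 18*1/53) = 2 + (-19*(-1/16) - 18/53) = 2 + (19/16 - 18/53) = 2 + 719/848 = 2415/848)
T(F(13), 181) + 19614 = 2415/848 + 19614 = 16635087/848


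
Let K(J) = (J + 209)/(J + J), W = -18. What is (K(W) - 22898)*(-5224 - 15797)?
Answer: 5777404633/12 ≈ 4.8145e+8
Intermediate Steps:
K(J) = (209 + J)/(2*J) (K(J) = (209 + J)/((2*J)) = (209 + J)*(1/(2*J)) = (209 + J)/(2*J))
(K(W) - 22898)*(-5224 - 15797) = ((½)*(209 - 18)/(-18) - 22898)*(-5224 - 15797) = ((½)*(-1/18)*191 - 22898)*(-21021) = (-191/36 - 22898)*(-21021) = -824519/36*(-21021) = 5777404633/12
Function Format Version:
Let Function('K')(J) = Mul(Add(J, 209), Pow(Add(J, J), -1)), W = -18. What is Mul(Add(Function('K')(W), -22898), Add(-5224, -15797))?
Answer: Rational(5777404633, 12) ≈ 4.8145e+8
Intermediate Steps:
Function('K')(J) = Mul(Rational(1, 2), Pow(J, -1), Add(209, J)) (Function('K')(J) = Mul(Add(209, J), Pow(Mul(2, J), -1)) = Mul(Add(209, J), Mul(Rational(1, 2), Pow(J, -1))) = Mul(Rational(1, 2), Pow(J, -1), Add(209, J)))
Mul(Add(Function('K')(W), -22898), Add(-5224, -15797)) = Mul(Add(Mul(Rational(1, 2), Pow(-18, -1), Add(209, -18)), -22898), Add(-5224, -15797)) = Mul(Add(Mul(Rational(1, 2), Rational(-1, 18), 191), -22898), -21021) = Mul(Add(Rational(-191, 36), -22898), -21021) = Mul(Rational(-824519, 36), -21021) = Rational(5777404633, 12)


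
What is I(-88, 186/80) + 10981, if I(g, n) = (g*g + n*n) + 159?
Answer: 30223049/1600 ≈ 18889.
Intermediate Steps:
I(g, n) = 159 + g² + n² (I(g, n) = (g² + n²) + 159 = 159 + g² + n²)
I(-88, 186/80) + 10981 = (159 + (-88)² + (186/80)²) + 10981 = (159 + 7744 + (186*(1/80))²) + 10981 = (159 + 7744 + (93/40)²) + 10981 = (159 + 7744 + 8649/1600) + 10981 = 12653449/1600 + 10981 = 30223049/1600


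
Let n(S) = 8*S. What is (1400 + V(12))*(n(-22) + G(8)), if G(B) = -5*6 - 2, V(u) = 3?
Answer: -291824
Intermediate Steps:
G(B) = -32 (G(B) = -30 - 2 = -32)
(1400 + V(12))*(n(-22) + G(8)) = (1400 + 3)*(8*(-22) - 32) = 1403*(-176 - 32) = 1403*(-208) = -291824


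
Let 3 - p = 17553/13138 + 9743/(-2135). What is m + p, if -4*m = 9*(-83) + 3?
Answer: 5391907949/28049630 ≈ 192.23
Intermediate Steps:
m = 186 (m = -(9*(-83) + 3)/4 = -(-747 + 3)/4 = -¼*(-744) = 186)
p = 174676769/28049630 (p = 3 - (17553/13138 + 9743/(-2135)) = 3 - (17553*(1/13138) + 9743*(-1/2135)) = 3 - (17553/13138 - 9743/2135) = 3 - 1*(-90527879/28049630) = 3 + 90527879/28049630 = 174676769/28049630 ≈ 6.2274)
m + p = 186 + 174676769/28049630 = 5391907949/28049630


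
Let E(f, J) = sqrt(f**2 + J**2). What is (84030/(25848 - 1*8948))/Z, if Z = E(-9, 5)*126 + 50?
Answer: -42015/283980164 + 529389*sqrt(106)/1419900820 ≈ 0.0036906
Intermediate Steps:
E(f, J) = sqrt(J**2 + f**2)
Z = 50 + 126*sqrt(106) (Z = sqrt(5**2 + (-9)**2)*126 + 50 = sqrt(25 + 81)*126 + 50 = sqrt(106)*126 + 50 = 126*sqrt(106) + 50 = 50 + 126*sqrt(106) ≈ 1347.3)
(84030/(25848 - 1*8948))/Z = (84030/(25848 - 1*8948))/(50 + 126*sqrt(106)) = (84030/(25848 - 8948))/(50 + 126*sqrt(106)) = (84030/16900)/(50 + 126*sqrt(106)) = (84030*(1/16900))/(50 + 126*sqrt(106)) = 8403/(1690*(50 + 126*sqrt(106)))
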